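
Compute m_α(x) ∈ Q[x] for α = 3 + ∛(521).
m_α(x) = x^3 - 9x^2 + 27x - 548

Set β = α - 3 = ∛(521), so β^3 = 521. Then (α - 3)^3 - 521 = 0, i.e. α is a root of g(x) = (x - 3)^3 - 521 = x^3 - 9x^2 + 27x - 548. Since g(x) = h(x - 3) where h(x) = x^3 - 521, and h is irreducible over Q (because 521 is not a perfect cube, so h has no rational root, and a monic cubic with no rational root is irreducible), g is also irreducible (irreducibility is preserved under the substitution x → x - 3). Hence m_α(x) = x^3 - 9x^2 + 27x - 548.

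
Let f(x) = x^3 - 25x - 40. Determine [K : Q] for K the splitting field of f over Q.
[K : Q] = 6

By the rational root test, any rational root of the monic integer polynomial f(x) = x^3 - 25x - 40 must be an integer dividing the constant term -40, i.e. one of ±{1, 2, 4, 5, 8, 10, 20, 40}. Evaluating: f(1) = -64, f(-1) = -16, f(2) = -82, f(-2) = 2, f(4) = -76, f(-4) = -4, f(5) = -40, f(-5) = -40, f(8) = 272, f(-8) = -352, f(10) = 710, f(-10) = -790, f(20) = 7460, f(-20) = -7540, f(40) = 62960, f(-40) = -63040; none is 0, so f has no rational root and is therefore irreducible over Q (a cubic with no linear factor over a field is irreducible). For an irreducible cubic, the Galois group is A_3 or S_3 according as the discriminant disc(f) = -4a^3 - 27b^2 = -4·(-25)^3 - 27·(-40)^2 = 19300 is or is not a square in Q. Here disc(f) = 19300 is not a perfect square in Q, so the Galois group of f over Q is not contained in A_3 and must be all of S_3. The splitting field has degree |S_3| = 6 over Q, so [K : Q] = 6.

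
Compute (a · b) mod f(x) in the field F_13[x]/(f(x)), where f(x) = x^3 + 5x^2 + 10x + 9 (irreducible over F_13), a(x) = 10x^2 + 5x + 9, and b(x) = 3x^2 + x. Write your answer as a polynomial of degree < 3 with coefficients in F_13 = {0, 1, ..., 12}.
a · b ≡ 6x^2 + x + 7 (mod f(x))

Multiply in F_13[x]: a(x)·b(x) = (10x^2 + 5x + 9)·(3x^2 + x) = 4x^4 + 12x^3 + 6x^2 + 9x. This has degree ≥ 3, so divide by f(x) over F_13: 4x^4 + 12x^3 + 6x^2 + 9x = (4x + 5)·(x^3 + 5x^2 + 10x + 9) + (6x^2 + x + 7). Hence a·b ≡ 6x^2 + x + 7 (mod f). (F_13[x]/(f) is a field with 13^3 = 2197 elements since f is irreducible of degree 3.)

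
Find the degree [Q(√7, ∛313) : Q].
[Q(√7, ∛313) : Q] = 6

Let L = Q(√7, ∛313). Since Q(√7) ⊂ L and [Q(√7):Q] = 2, the tower law gives 2 | [L:Q]. Likewise Q(∛313) ⊂ L with [Q(∛313):Q] = 3 (because 313 is not a perfect cube), so 3 | [L:Q]. As gcd(2,3) = 1, [L:Q] is divisible by 6. Conversely L is generated over Q by √7 and ∛313, so [L:Q] ≤ 2·3 = 6. Therefore [Q(√7, ∛313) : Q] = 6.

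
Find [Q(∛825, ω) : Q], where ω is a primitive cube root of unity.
[Q(∛825, ω) : Q] = 6

[Q(∛825):Q] = 3 (min poly x^3 - 825, irreducible since 825 is not a perfect cube). [Q(ω):Q] = 2 (min poly x^2 + x + 1). Since Q(∛825) ⊂ R and ω ∉ R, we have ω ∉ Q(∛825), so x^2 + x + 1 remains irreducible over Q(∛825) and [Q(∛825, ω) : Q(∛825)] = 2. By the tower law, [Q(∛825, ω) : Q] = 3 · 2 = 6. (In fact Q(∛825, ω) is the splitting field of x^3 - 825 over Q.)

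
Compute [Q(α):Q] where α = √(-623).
[Q(α):Q] = 2

[Q(α):Q] equals the degree of the minimal polynomial of α. Here α^2 = -623 and x^2 + 623 is irreducible (d = -623 is squarefree, ≠ 1, hence not a square), so deg(m_α) = 2. Thus [Q(α):Q] = 2.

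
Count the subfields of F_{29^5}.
F_{29^5} has 2 subfields

The subfields of F_{p^n} are exactly the fields F_{p^d} for d | n (each is the fixed field of the unique index-d subgroup of Gal(F_{p^n}/F_p) ≅ Z/nZ). The divisors of n = 5 are {1, 5}, giving 2 subfields: F_{29^1}, F_{29^5}.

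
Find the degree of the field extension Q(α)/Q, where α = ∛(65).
[Q(α):Q] = 3

The minimal polynomial of α is x^3 - 65, irreducible over Q since 65 is not a perfect cube (so x^3 - 65 has no rational root). Hence [Q(α):Q] = deg(m_α) = 3.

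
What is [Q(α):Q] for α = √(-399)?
[Q(α):Q] = 2

[Q(α):Q] equals the degree of the minimal polynomial of α. Here α^2 = -399 and x^2 + 399 is irreducible (d = -399 is squarefree, ≠ 1, hence not a square), so deg(m_α) = 2. Thus [Q(α):Q] = 2.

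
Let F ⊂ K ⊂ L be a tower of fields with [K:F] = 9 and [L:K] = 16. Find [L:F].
[L:F] = 144

The tower law says that for any tower of field extensions F ⊂ K ⊂ L with finite degrees, [L:F] = [L:K] · [K:F]. Here this gives [L:F] = 16 · 9 = 144.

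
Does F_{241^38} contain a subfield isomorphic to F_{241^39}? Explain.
No: F_{241^39} is not a subfield of F_{241^38}

F_{p^m} embeds in F_{p^n} iff m | n. Here 39 ∤ 38 (since 38 = 0·39 + 38 with remainder 38 ≠ 0), so F_{241^39} is not a subfield of F_{241^38}. Equivalently: if it were, the tower law would give 39 = [F_{241^39}:F_241] dividing [F_{241^38}:F_241] = 38, contradiction.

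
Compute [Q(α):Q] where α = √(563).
[Q(α):Q] = 2

[Q(α):Q] equals the degree of the minimal polynomial of α. Here α^2 = 563 and x^2 - 563 is irreducible (d = 563 is squarefree, ≠ 1, hence not a square), so deg(m_α) = 2. Thus [Q(α):Q] = 2.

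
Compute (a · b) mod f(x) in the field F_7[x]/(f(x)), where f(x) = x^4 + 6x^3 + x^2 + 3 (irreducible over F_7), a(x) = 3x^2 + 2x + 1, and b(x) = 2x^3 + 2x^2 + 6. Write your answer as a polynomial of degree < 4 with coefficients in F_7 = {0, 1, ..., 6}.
a · b ≡ 2x^3 + 4x^2 + x (mod f(x))

Multiply in F_7[x]: a(x)·b(x) = (3x^2 + 2x + 1)·(2x^3 + 2x^2 + 6) = 6x^5 + 3x^4 + 6x^3 + 6x^2 + 5x + 6. This has degree ≥ 4, so divide by f(x) over F_7: 6x^5 + 3x^4 + 6x^3 + 6x^2 + 5x + 6 = (6x + 2)·(x^4 + 6x^3 + x^2 + 3) + (2x^3 + 4x^2 + x). Hence a·b ≡ 2x^3 + 4x^2 + x (mod f). (F_7[x]/(f) is a field with 7^4 = 2401 elements since f is irreducible of degree 4.)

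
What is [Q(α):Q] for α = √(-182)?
[Q(α):Q] = 2

[Q(α):Q] equals the degree of the minimal polynomial of α. Here α^2 = -182 and x^2 + 182 is irreducible (d = -182 is squarefree, ≠ 1, hence not a square), so deg(m_α) = 2. Thus [Q(α):Q] = 2.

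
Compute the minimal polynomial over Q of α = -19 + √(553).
m_α(x) = x^2 + 38x - 192

From α + 19 = √(553), squaring gives (α + 19)^2 = 553, i.e. α^2 + 38α + 361 = 553, so α^2 + 38α - 192 = 0. The discriminant of x^2 + 38x - 192 is (38)^2 - 4·(-192) = 1444 + 768 = 2212, and 4·(553) is not a perfect square in Q since 553 is squarefree and ≠ 1. Hence x^2 + 38x - 192 is irreducible over Q and is the minimal polynomial of α.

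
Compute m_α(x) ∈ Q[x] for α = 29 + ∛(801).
m_α(x) = x^3 - 87x^2 + 2523x - 25190

Set β = α - 29 = ∛(801), so β^3 = 801. Then (α - 29)^3 - 801 = 0, i.e. α is a root of g(x) = (x - 29)^3 - 801 = x^3 - 87x^2 + 2523x - 25190. Since g(x) = h(x - 29) where h(x) = x^3 - 801, and h is irreducible over Q (because 801 is not a perfect cube, so h has no rational root, and a monic cubic with no rational root is irreducible), g is also irreducible (irreducibility is preserved under the substitution x → x - 29). Hence m_α(x) = x^3 - 87x^2 + 2523x - 25190.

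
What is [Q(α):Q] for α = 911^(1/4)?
[Q(α):Q] = 4

α is a root of x^4 - 911. By Eisenstein's criterion at the prime p = 911 (which divides the constant term 911 but p^2 = 829921 does not, since 911 is squarefree), x^4 - 911 is irreducible over Q. Hence [Q(α):Q] = 4.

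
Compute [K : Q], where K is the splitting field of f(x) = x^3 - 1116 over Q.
[K : Q] = 6

The roots of x^3 - 1116 are ∛1116, ω∛1116, ω^2∛1116 where ω = e^(2πi/3) is a primitive cube root of unity, so K = Q(∛1116, ω). Now [Q(∛1116):Q] = 3 (since 1116 is not a perfect cube, x^3 - 1116 is irreducible) and [Q(ω):Q] = 2. Both 2 and 3 divide [K:Q], and [K:Q] ≤ 3·2 = 6, so [K:Q] = 6. (Equivalently: Q(∛1116) ⊂ R but ω ∉ R, so [K : Q(∛1116)] = 2.)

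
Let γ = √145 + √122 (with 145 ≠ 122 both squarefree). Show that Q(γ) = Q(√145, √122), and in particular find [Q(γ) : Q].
[Q(γ) : Q] = 4 (equivalently, Q(γ) = Q(√145, √122))

Obviously Q(γ) ⊆ Q(√145, √122), and [Q(√145, √122):Q] = 4 (since 145, 122 are distinct squarefree integers > 1 with 17690 not a perfect square). To show equality we compute the minimal polynomial of γ. From γ = √145 + √122: γ^2 = 145 + 2√(17690) + 122 = 267 + 2√(17690), so γ^2 - 267 = 2√(17690); squaring, (γ^2 - 267)^2 = 4·17690, i.e. γ^4 - 534γ^2 + 71289 - 70760 = 0, i.e. γ^4 - 534γ^2 + 529 = 0. So γ is a root of x^4 - 534x^2 + 529. This polynomial is irreducible over Q: it has no rational root (each ±√145 ± √122 is irrational), and any factorization into two quadratics over Q would force √(17690) ∈ Q (pairing opposite roots) or √145, √122 ∈ Q (other pairings), all impossible. Hence [Q(γ):Q] = 4 = [Q(√145, √122):Q], so Q(γ) = Q(√145, √122).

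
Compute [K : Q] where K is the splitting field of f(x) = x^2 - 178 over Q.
[K : Q] = 2

f(x) = x^2 - 178 factors as (x - √178)(x + √178). The splitting field is K = Q(√178). Since 178 is squarefree and > 1, it is not a perfect square, so x^2 - 178 is irreducible over Q and [Q(√178) : Q] = 2. Hence [K : Q] = 2.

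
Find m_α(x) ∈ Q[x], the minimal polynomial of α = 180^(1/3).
m_α(x) = x^3 - 180

α satisfies α^3 = 180, so x^3 - 180 annihilates α. By the rational root test, a rational root p/q (in lowest terms) of x^3 - 180 would satisfy p^3 = 180 q^3, forcing q = 1 and p^3 = 180; but 180 is not a perfect cube, contradiction. A monic cubic over Q with no rational root is irreducible (any nontrivial factorization would include a linear factor). Hence x^3 - 180 is the minimal polynomial of α, and in particular [Q(α):Q] = 3.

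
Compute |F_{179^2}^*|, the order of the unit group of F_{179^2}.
|F_{179^2}^*| = 32040

F_{179^2} has 179^2 = 32041 elements; its multiplicative group consists of all nonzero elements, so |F_{179^2}^*| = 32041 - 1 = 32040. (It is cyclic since any finite subgroup of the multiplicative group of a field is cyclic.)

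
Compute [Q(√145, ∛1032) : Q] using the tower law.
[Q(√145, ∛1032) : Q] = 6

Let L = Q(√145, ∛1032). Since Q(√145) ⊂ L and [Q(√145):Q] = 2, the tower law gives 2 | [L:Q]. Likewise Q(∛1032) ⊂ L with [Q(∛1032):Q] = 3 (because 1032 is not a perfect cube), so 3 | [L:Q]. As gcd(2,3) = 1, [L:Q] is divisible by 6. Conversely L is generated over Q by √145 and ∛1032, so [L:Q] ≤ 2·3 = 6. Therefore [Q(√145, ∛1032) : Q] = 6.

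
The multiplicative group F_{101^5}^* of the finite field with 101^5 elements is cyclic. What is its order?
|F_{101^5}^*| = 10510100500

F_{101^5} has 101^5 = 10510100501 elements; its multiplicative group consists of all nonzero elements, so |F_{101^5}^*| = 10510100501 - 1 = 10510100500. (It is cyclic since any finite subgroup of the multiplicative group of a field is cyclic.)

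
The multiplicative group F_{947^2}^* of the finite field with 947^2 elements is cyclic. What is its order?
|F_{947^2}^*| = 896808

F_{947^2} has 947^2 = 896809 elements; its multiplicative group consists of all nonzero elements, so |F_{947^2}^*| = 896809 - 1 = 896808. (It is cyclic since any finite subgroup of the multiplicative group of a field is cyclic.)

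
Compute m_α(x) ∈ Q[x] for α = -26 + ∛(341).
m_α(x) = x^3 + 78x^2 + 2028x + 17235

Set β = α + 26 = ∛(341), so β^3 = 341. Then (α + 26)^3 - 341 = 0, i.e. α is a root of g(x) = (x + 26)^3 - 341 = x^3 + 78x^2 + 2028x + 17235. Since g(x) = h(x + 26) where h(x) = x^3 - 341, and h is irreducible over Q (because 341 is not a perfect cube, so h has no rational root, and a monic cubic with no rational root is irreducible), g is also irreducible (irreducibility is preserved under the substitution x → x + 26). Hence m_α(x) = x^3 + 78x^2 + 2028x + 17235.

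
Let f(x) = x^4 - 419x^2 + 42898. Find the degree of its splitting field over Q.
[K : Q] = 4

Solving the quadratic in x^2: x^2 = (419 ± √(419^2 - 4·42898))/2 = (419 ± √3969)/2 = (419 ± 63)/2, giving x^2 = 178 or x^2 = 241. So f(x) = (x^2 - 178)(x^2 - 241) and the roots of f are ±√178, ±√241. Hence the splitting field is K = Q(√178, √241). Since 178 and 241 are distinct squarefree integers > 1, their product 42898 is not a perfect square, so √241 ∉ Q(√178). By the tower law [K:Q] = [Q(√178,√241):Q(√178)] · [Q(√178):Q] = 2 · 2 = 4.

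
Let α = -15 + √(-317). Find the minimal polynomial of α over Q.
m_α(x) = x^2 + 30x + 542

From α + 15 = √(-317), squaring gives (α + 15)^2 = -317, i.e. α^2 + 30α + 225 = -317, so α^2 + 30α + 542 = 0. The discriminant of x^2 + 30x + 542 is (30)^2 - 4·(542) = 900 - 2168 = -1268, and 4·(-317) is not a perfect square in Q since -317 is squarefree and ≠ 1. Hence x^2 + 30x + 542 is irreducible over Q and is the minimal polynomial of α.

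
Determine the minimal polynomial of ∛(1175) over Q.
m_α(x) = x^3 - 1175

α satisfies α^3 = 1175, so x^3 - 1175 annihilates α. By the rational root test, a rational root p/q (in lowest terms) of x^3 - 1175 would satisfy p^3 = 1175 q^3, forcing q = 1 and p^3 = 1175; but 1175 is not a perfect cube, contradiction. A monic cubic over Q with no rational root is irreducible (any nontrivial factorization would include a linear factor). Hence x^3 - 1175 is the minimal polynomial of α, and in particular [Q(α):Q] = 3.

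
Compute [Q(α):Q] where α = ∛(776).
[Q(α):Q] = 3

The minimal polynomial of α is x^3 - 776, irreducible over Q since 776 is not a perfect cube (so x^3 - 776 has no rational root). Hence [Q(α):Q] = deg(m_α) = 3.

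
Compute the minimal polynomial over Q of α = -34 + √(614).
m_α(x) = x^2 + 68x + 542

From α + 34 = √(614), squaring gives (α + 34)^2 = 614, i.e. α^2 + 68α + 1156 = 614, so α^2 + 68α + 542 = 0. The discriminant of x^2 + 68x + 542 is (68)^2 - 4·(542) = 4624 - 2168 = 2456, and 4·(614) is not a perfect square in Q since 614 is squarefree and ≠ 1. Hence x^2 + 68x + 542 is irreducible over Q and is the minimal polynomial of α.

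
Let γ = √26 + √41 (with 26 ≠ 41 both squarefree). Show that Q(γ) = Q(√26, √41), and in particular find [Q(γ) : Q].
[Q(γ) : Q] = 4 (equivalently, Q(γ) = Q(√26, √41))

Obviously Q(γ) ⊆ Q(√26, √41), and [Q(√26, √41):Q] = 4 (since 26, 41 are distinct squarefree integers > 1 with 1066 not a perfect square). To show equality we compute the minimal polynomial of γ. From γ = √26 + √41: γ^2 = 26 + 2√(1066) + 41 = 67 + 2√(1066), so γ^2 - 67 = 2√(1066); squaring, (γ^2 - 67)^2 = 4·1066, i.e. γ^4 - 134γ^2 + 4489 - 4264 = 0, i.e. γ^4 - 134γ^2 + 225 = 0. So γ is a root of x^4 - 134x^2 + 225. This polynomial is irreducible over Q: it has no rational root (each ±√26 ± √41 is irrational), and any factorization into two quadratics over Q would force √(1066) ∈ Q (pairing opposite roots) or √26, √41 ∈ Q (other pairings), all impossible. Hence [Q(γ):Q] = 4 = [Q(√26, √41):Q], so Q(γ) = Q(√26, √41).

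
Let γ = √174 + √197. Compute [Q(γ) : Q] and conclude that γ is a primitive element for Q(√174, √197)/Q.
[Q(γ) : Q] = 4 (equivalently, Q(γ) = Q(√174, √197))

Obviously Q(γ) ⊆ Q(√174, √197), and [Q(√174, √197):Q] = 4 (since 174, 197 are distinct squarefree integers > 1 with 34278 not a perfect square). To show equality we compute the minimal polynomial of γ. From γ = √174 + √197: γ^2 = 174 + 2√(34278) + 197 = 371 + 2√(34278), so γ^2 - 371 = 2√(34278); squaring, (γ^2 - 371)^2 = 4·34278, i.e. γ^4 - 742γ^2 + 137641 - 137112 = 0, i.e. γ^4 - 742γ^2 + 529 = 0. So γ is a root of x^4 - 742x^2 + 529. This polynomial is irreducible over Q: it has no rational root (each ±√174 ± √197 is irrational), and any factorization into two quadratics over Q would force √(34278) ∈ Q (pairing opposite roots) or √174, √197 ∈ Q (other pairings), all impossible. Hence [Q(γ):Q] = 4 = [Q(√174, √197):Q], so Q(γ) = Q(√174, √197).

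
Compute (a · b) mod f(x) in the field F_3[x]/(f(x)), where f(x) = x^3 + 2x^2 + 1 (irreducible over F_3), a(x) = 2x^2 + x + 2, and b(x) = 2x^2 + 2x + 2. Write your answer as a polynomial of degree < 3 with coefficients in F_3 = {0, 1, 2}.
a · b ≡ 2x^2 + 2x (mod f(x))

Multiply in F_3[x]: a(x)·b(x) = (2x^2 + x + 2)·(2x^2 + 2x + 2) = x^4 + x^2 + 1. This has degree ≥ 3, so divide by f(x) over F_3: x^4 + x^2 + 1 = (x + 1)·(x^3 + 2x^2 + 1) + (2x^2 + 2x). Hence a·b ≡ 2x^2 + 2x (mod f). (F_3[x]/(f) is a field with 3^3 = 27 elements since f is irreducible of degree 3.)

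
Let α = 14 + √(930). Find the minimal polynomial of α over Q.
m_α(x) = x^2 - 28x - 734

From α - 14 = √(930), squaring gives (α - 14)^2 = 930, i.e. α^2 - 28α + 196 = 930, so α^2 - 28α - 734 = 0. The discriminant of x^2 - 28x - 734 is (-28)^2 - 4·(-734) = 784 + 2936 = 3720, and 4·(930) is not a perfect square in Q since 930 is squarefree and ≠ 1. Hence x^2 - 28x - 734 is irreducible over Q and is the minimal polynomial of α.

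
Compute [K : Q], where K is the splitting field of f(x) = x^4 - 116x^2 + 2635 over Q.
[K : Q] = 4

Solving the quadratic in x^2: x^2 = (116 ± √(116^2 - 4·2635))/2 = (116 ± √2916)/2 = (116 ± 54)/2, giving x^2 = 31 or x^2 = 85. So f(x) = (x^2 - 31)(x^2 - 85) and the roots of f are ±√31, ±√85. Hence the splitting field is K = Q(√31, √85). Since 31 and 85 are distinct squarefree integers > 1, their product 2635 is not a perfect square, so √85 ∉ Q(√31). By the tower law [K:Q] = [Q(√31,√85):Q(√31)] · [Q(√31):Q] = 2 · 2 = 4.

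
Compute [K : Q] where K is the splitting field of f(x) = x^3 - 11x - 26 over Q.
[K : Q] = 6

By the rational root test, any rational root of the monic integer polynomial f(x) = x^3 - 11x - 26 must be an integer dividing the constant term -26, i.e. one of ±{1, 2, 13, 26}. Evaluating: f(1) = -36, f(-1) = -16, f(2) = -40, f(-2) = -12, f(13) = 2028, f(-13) = -2080, f(26) = 17264, f(-26) = -17316; none is 0, so f has no rational root and is therefore irreducible over Q (a cubic with no linear factor over a field is irreducible). For an irreducible cubic, the Galois group is A_3 or S_3 according as the discriminant disc(f) = -4a^3 - 27b^2 = -4·(-11)^3 - 27·(-26)^2 = -12928 is or is not a square in Q. Here disc(f) = -12928 is not a perfect square in Q, so the Galois group of f over Q is not contained in A_3 and must be all of S_3. The splitting field has degree |S_3| = 6 over Q, so [K : Q] = 6.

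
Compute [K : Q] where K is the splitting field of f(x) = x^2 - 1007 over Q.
[K : Q] = 2

f(x) = x^2 - 1007 factors as (x - √1007)(x + √1007). The splitting field is K = Q(√1007). Since 1007 is squarefree and > 1, it is not a perfect square, so x^2 - 1007 is irreducible over Q and [Q(√1007) : Q] = 2. Hence [K : Q] = 2.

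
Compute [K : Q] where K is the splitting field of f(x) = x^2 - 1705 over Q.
[K : Q] = 2

f(x) = x^2 - 1705 factors as (x - √1705)(x + √1705). The splitting field is K = Q(√1705). Since 1705 is squarefree and > 1, it is not a perfect square, so x^2 - 1705 is irreducible over Q and [Q(√1705) : Q] = 2. Hence [K : Q] = 2.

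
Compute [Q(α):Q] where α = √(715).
[Q(α):Q] = 2

[Q(α):Q] equals the degree of the minimal polynomial of α. Here α^2 = 715 and x^2 - 715 is irreducible (d = 715 is squarefree, ≠ 1, hence not a square), so deg(m_α) = 2. Thus [Q(α):Q] = 2.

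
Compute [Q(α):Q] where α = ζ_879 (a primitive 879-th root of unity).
[Q(α):Q] = 584

The minimal polynomial of ζ_879 over Q is the 879-th cyclotomic polynomial Φ_879(x), which is irreducible over Q and has degree φ(879) = 584. Hence [Q(α):Q] = φ(879) = 584.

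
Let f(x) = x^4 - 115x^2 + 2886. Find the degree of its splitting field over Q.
[K : Q] = 4

Solving the quadratic in x^2: x^2 = (115 ± √(115^2 - 4·2886))/2 = (115 ± √1681)/2 = (115 ± 41)/2, giving x^2 = 37 or x^2 = 78. So f(x) = (x^2 - 37)(x^2 - 78) and the roots of f are ±√37, ±√78. Hence the splitting field is K = Q(√37, √78). Since 37 and 78 are distinct squarefree integers > 1, their product 2886 is not a perfect square, so √78 ∉ Q(√37). By the tower law [K:Q] = [Q(√37,√78):Q(√37)] · [Q(√37):Q] = 2 · 2 = 4.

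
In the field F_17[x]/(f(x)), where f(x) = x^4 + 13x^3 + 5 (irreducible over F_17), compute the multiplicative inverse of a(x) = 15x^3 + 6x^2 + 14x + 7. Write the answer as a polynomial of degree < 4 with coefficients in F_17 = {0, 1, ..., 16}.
a(x)^(-1) ≡ 9x^3 + 9x^2 + 9x + 13 (mod f(x))

Since f is irreducible over F_17, F_17[x]/(f) is a field and a(x) ≠ 0 has an inverse. Apply the extended Euclidean algorithm to f(x) and a(x) in F_17[x]: f(x) = (8x + 9)·a(x) + (4x^2 + 5x + 10);  a(x) = (8x)·(4x^2 + 5x + 10) + (2x + 7);  (4x^2 + 5x + 10) = (2x + 4)·(2x + 7) + (16). The last nonzero remainder is the constant 16 = gcd(f, a) in F_17. Back-substituting through the division chain expresses 16 = s(x)·a(x) + t(x)·f(x) with s(x) ≡ 8x^3 + 8x^2 + 8x + 4 (mod f), so (8x^3 + 8x^2 + 8x + 4)·a(x) ≡ 16 (mod f). Multiplying by 16^(-1) ≡ 16 in F_17 gives a(x)^(-1) ≡ 16·(8x^3 + 8x^2 + 8x + 4) ≡ 9x^3 + 9x^2 + 9x + 13 (mod f). Check: (15x^3 + 6x^2 + 14x + 7)·(9x^3 + 9x^2 + 9x + 13) = 16x^6 + 2x^5 + 9x^4 + 13x^3 + 12x^2 + 7x + 6 ≡ 1 (mod x^4 + 13x^3 + 5).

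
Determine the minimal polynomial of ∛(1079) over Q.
m_α(x) = x^3 - 1079

α satisfies α^3 = 1079, so x^3 - 1079 annihilates α. By the rational root test, a rational root p/q (in lowest terms) of x^3 - 1079 would satisfy p^3 = 1079 q^3, forcing q = 1 and p^3 = 1079; but 1079 is not a perfect cube, contradiction. A monic cubic over Q with no rational root is irreducible (any nontrivial factorization would include a linear factor). Hence x^3 - 1079 is the minimal polynomial of α, and in particular [Q(α):Q] = 3.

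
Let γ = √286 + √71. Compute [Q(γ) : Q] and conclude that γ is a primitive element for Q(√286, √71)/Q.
[Q(γ) : Q] = 4 (equivalently, Q(γ) = Q(√286, √71))

Obviously Q(γ) ⊆ Q(√286, √71), and [Q(√286, √71):Q] = 4 (since 286, 71 are distinct squarefree integers > 1 with 20306 not a perfect square). To show equality we compute the minimal polynomial of γ. From γ = √286 + √71: γ^2 = 286 + 2√(20306) + 71 = 357 + 2√(20306), so γ^2 - 357 = 2√(20306); squaring, (γ^2 - 357)^2 = 4·20306, i.e. γ^4 - 714γ^2 + 127449 - 81224 = 0, i.e. γ^4 - 714γ^2 + 46225 = 0. So γ is a root of x^4 - 714x^2 + 46225. This polynomial is irreducible over Q: it has no rational root (each ±√286 ± √71 is irrational), and any factorization into two quadratics over Q would force √(20306) ∈ Q (pairing opposite roots) or √286, √71 ∈ Q (other pairings), all impossible. Hence [Q(γ):Q] = 4 = [Q(√286, √71):Q], so Q(γ) = Q(√286, √71).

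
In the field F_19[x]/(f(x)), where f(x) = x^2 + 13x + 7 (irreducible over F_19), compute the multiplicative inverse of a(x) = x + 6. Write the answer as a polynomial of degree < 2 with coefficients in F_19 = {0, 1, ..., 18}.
a(x)^(-1) ≡ 6x + 4 (mod f(x))

Since f is irreducible over F_19, F_19[x]/(f) is a field and a(x) ≠ 0 has an inverse. Apply the extended Euclidean algorithm to f(x) and a(x) in F_19[x]: f(x) = (x + 7)·a(x) + (3). The last nonzero remainder is the constant 3 = gcd(f, a) in F_19. Back-substituting through the division chain expresses 3 = s(x)·a(x) + t(x)·f(x) with s(x) ≡ 18x + 12 (mod f), so (18x + 12)·a(x) ≡ 3 (mod f). Multiplying by 3^(-1) ≡ 13 in F_19 gives a(x)^(-1) ≡ 13·(18x + 12) ≡ 6x + 4 (mod f). Check: (x + 6)·(6x + 4) = 6x^2 + 2x + 5 ≡ 1 (mod x^2 + 13x + 7).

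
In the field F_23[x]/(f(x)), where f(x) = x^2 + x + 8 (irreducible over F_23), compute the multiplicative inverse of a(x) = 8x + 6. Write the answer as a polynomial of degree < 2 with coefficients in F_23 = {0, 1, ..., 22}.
a(x)^(-1) ≡ 9x + 8 (mod f(x))

Since f is irreducible over F_23, F_23[x]/(f) is a field and a(x) ≠ 0 has an inverse. Apply the extended Euclidean algorithm to f(x) and a(x) in F_23[x]: f(x) = (3x + 18)·a(x) + (15). The last nonzero remainder is the constant 15 = gcd(f, a) in F_23. Back-substituting through the division chain expresses 15 = s(x)·a(x) + t(x)·f(x) with s(x) ≡ 20x + 5 (mod f), so (20x + 5)·a(x) ≡ 15 (mod f). Multiplying by 15^(-1) ≡ 20 in F_23 gives a(x)^(-1) ≡ 20·(20x + 5) ≡ 9x + 8 (mod f). Check: (8x + 6)·(9x + 8) = 3x^2 + 3x + 2 ≡ 1 (mod x^2 + x + 8).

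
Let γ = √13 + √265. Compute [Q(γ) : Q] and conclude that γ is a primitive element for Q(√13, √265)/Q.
[Q(γ) : Q] = 4 (equivalently, Q(γ) = Q(√13, √265))

Obviously Q(γ) ⊆ Q(√13, √265), and [Q(√13, √265):Q] = 4 (since 13, 265 are distinct squarefree integers > 1 with 3445 not a perfect square). To show equality we compute the minimal polynomial of γ. From γ = √13 + √265: γ^2 = 13 + 2√(3445) + 265 = 278 + 2√(3445), so γ^2 - 278 = 2√(3445); squaring, (γ^2 - 278)^2 = 4·3445, i.e. γ^4 - 556γ^2 + 77284 - 13780 = 0, i.e. γ^4 - 556γ^2 + 63504 = 0. So γ is a root of x^4 - 556x^2 + 63504. This polynomial is irreducible over Q: it has no rational root (each ±√13 ± √265 is irrational), and any factorization into two quadratics over Q would force √(3445) ∈ Q (pairing opposite roots) or √13, √265 ∈ Q (other pairings), all impossible. Hence [Q(γ):Q] = 4 = [Q(√13, √265):Q], so Q(γ) = Q(√13, √265).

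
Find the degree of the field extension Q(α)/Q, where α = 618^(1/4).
[Q(α):Q] = 4

α is a root of x^4 - 618. By Eisenstein's criterion at the prime p = 2 (which divides the constant term 618 but p^2 = 4 does not, since 618 is squarefree), x^4 - 618 is irreducible over Q. Hence [Q(α):Q] = 4.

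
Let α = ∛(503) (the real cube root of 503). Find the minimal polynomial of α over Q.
m_α(x) = x^3 - 503

α satisfies α^3 = 503, so x^3 - 503 annihilates α. By the rational root test, a rational root p/q (in lowest terms) of x^3 - 503 would satisfy p^3 = 503 q^3, forcing q = 1 and p^3 = 503; but 503 is not a perfect cube, contradiction. A monic cubic over Q with no rational root is irreducible (any nontrivial factorization would include a linear factor). Hence x^3 - 503 is the minimal polynomial of α, and in particular [Q(α):Q] = 3.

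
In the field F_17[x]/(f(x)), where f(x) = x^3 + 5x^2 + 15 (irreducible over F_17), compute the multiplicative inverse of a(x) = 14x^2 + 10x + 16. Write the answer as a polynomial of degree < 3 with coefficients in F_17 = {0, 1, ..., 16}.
a(x)^(-1) ≡ 3x^2 + x + 7 (mod f(x))

Since f is irreducible over F_17, F_17[x]/(f) is a field and a(x) ≠ 0 has an inverse. Apply the extended Euclidean algorithm to f(x) and a(x) in F_17[x]: f(x) = (11x + 1)·a(x) + (x + 16);  a(x) = (14x + 7)·(x + 16) + (6). The last nonzero remainder is the constant 6 = gcd(f, a) in F_17. Back-substituting through the division chain expresses 6 = s(x)·a(x) + t(x)·f(x) with s(x) ≡ x^2 + 6x + 8 (mod f), so (x^2 + 6x + 8)·a(x) ≡ 6 (mod f). Multiplying by 6^(-1) ≡ 3 in F_17 gives a(x)^(-1) ≡ 3·(x^2 + 6x + 8) ≡ 3x^2 + x + 7 (mod f). Check: (14x^2 + 10x + 16)·(3x^2 + x + 7) = 8x^4 + 10x^3 + 3x^2 + x + 10 ≡ 1 (mod x^3 + 5x^2 + 15).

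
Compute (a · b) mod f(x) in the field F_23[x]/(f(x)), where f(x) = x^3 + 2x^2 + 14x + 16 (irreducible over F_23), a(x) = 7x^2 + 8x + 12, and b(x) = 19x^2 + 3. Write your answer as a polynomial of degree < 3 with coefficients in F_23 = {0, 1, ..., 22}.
a · b ≡ 18x^2 + 21x + 20 (mod f(x))

Multiply in F_23[x]: a(x)·b(x) = (7x^2 + 8x + 12)·(19x^2 + 3) = 18x^4 + 14x^3 + 19x^2 + x + 13. This has degree ≥ 3, so divide by f(x) over F_23: 18x^4 + 14x^3 + 19x^2 + x + 13 = (18x + 1)·(x^3 + 2x^2 + 14x + 16) + (18x^2 + 21x + 20). Hence a·b ≡ 18x^2 + 21x + 20 (mod f). (F_23[x]/(f) is a field with 23^3 = 12167 elements since f is irreducible of degree 3.)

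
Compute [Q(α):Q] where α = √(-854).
[Q(α):Q] = 2

[Q(α):Q] equals the degree of the minimal polynomial of α. Here α^2 = -854 and x^2 + 854 is irreducible (d = -854 is squarefree, ≠ 1, hence not a square), so deg(m_α) = 2. Thus [Q(α):Q] = 2.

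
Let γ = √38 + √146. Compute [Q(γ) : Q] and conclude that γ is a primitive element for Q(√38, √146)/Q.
[Q(γ) : Q] = 4 (equivalently, Q(γ) = Q(√38, √146))

Obviously Q(γ) ⊆ Q(√38, √146), and [Q(√38, √146):Q] = 4 (since 38, 146 are distinct squarefree integers > 1 with 5548 not a perfect square). To show equality we compute the minimal polynomial of γ. From γ = √38 + √146: γ^2 = 38 + 2√(5548) + 146 = 184 + 2√(5548), so γ^2 - 184 = 2√(5548); squaring, (γ^2 - 184)^2 = 4·5548, i.e. γ^4 - 368γ^2 + 33856 - 22192 = 0, i.e. γ^4 - 368γ^2 + 11664 = 0. So γ is a root of x^4 - 368x^2 + 11664. This polynomial is irreducible over Q: it has no rational root (each ±√38 ± √146 is irrational), and any factorization into two quadratics over Q would force √(5548) ∈ Q (pairing opposite roots) or √38, √146 ∈ Q (other pairings), all impossible. Hence [Q(γ):Q] = 4 = [Q(√38, √146):Q], so Q(γ) = Q(√38, √146).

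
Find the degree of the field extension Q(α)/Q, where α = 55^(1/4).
[Q(α):Q] = 4

α is a root of x^4 - 55. By Eisenstein's criterion at the prime p = 5 (which divides the constant term 55 but p^2 = 25 does not, since 55 is squarefree), x^4 - 55 is irreducible over Q. Hence [Q(α):Q] = 4.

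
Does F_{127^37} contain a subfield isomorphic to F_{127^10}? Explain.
No: F_{127^10} is not a subfield of F_{127^37}

F_{p^m} embeds in F_{p^n} iff m | n. Here 10 ∤ 37 (since 37 = 3·10 + 7 with remainder 7 ≠ 0), so F_{127^10} is not a subfield of F_{127^37}. Equivalently: if it were, the tower law would give 10 = [F_{127^10}:F_127] dividing [F_{127^37}:F_127] = 37, contradiction.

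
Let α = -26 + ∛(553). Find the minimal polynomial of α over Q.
m_α(x) = x^3 + 78x^2 + 2028x + 17023

Set β = α + 26 = ∛(553), so β^3 = 553. Then (α + 26)^3 - 553 = 0, i.e. α is a root of g(x) = (x + 26)^3 - 553 = x^3 + 78x^2 + 2028x + 17023. Since g(x) = h(x + 26) where h(x) = x^3 - 553, and h is irreducible over Q (because 553 is not a perfect cube, so h has no rational root, and a monic cubic with no rational root is irreducible), g is also irreducible (irreducibility is preserved under the substitution x → x + 26). Hence m_α(x) = x^3 + 78x^2 + 2028x + 17023.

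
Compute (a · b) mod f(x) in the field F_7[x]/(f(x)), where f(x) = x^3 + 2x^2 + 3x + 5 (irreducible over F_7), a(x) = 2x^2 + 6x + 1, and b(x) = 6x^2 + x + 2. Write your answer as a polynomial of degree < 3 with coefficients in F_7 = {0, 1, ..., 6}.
a · b ≡ x^2 + 2x + 2 (mod f(x))

Multiply in F_7[x]: a(x)·b(x) = (2x^2 + 6x + 1)·(6x^2 + x + 2) = 5x^4 + 3x^3 + 2x^2 + 6x + 2. This has degree ≥ 3, so divide by f(x) over F_7: 5x^4 + 3x^3 + 2x^2 + 6x + 2 = (5x)·(x^3 + 2x^2 + 3x + 5) + (x^2 + 2x + 2). Hence a·b ≡ x^2 + 2x + 2 (mod f). (F_7[x]/(f) is a field with 7^3 = 343 elements since f is irreducible of degree 3.)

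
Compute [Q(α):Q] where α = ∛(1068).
[Q(α):Q] = 3

The minimal polynomial of α is x^3 - 1068, irreducible over Q since 1068 is not a perfect cube (so x^3 - 1068 has no rational root). Hence [Q(α):Q] = deg(m_α) = 3.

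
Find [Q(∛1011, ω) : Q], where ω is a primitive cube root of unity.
[Q(∛1011, ω) : Q] = 6

[Q(∛1011):Q] = 3 (min poly x^3 - 1011, irreducible since 1011 is not a perfect cube). [Q(ω):Q] = 2 (min poly x^2 + x + 1). Since Q(∛1011) ⊂ R and ω ∉ R, we have ω ∉ Q(∛1011), so x^2 + x + 1 remains irreducible over Q(∛1011) and [Q(∛1011, ω) : Q(∛1011)] = 2. By the tower law, [Q(∛1011, ω) : Q] = 3 · 2 = 6. (In fact Q(∛1011, ω) is the splitting field of x^3 - 1011 over Q.)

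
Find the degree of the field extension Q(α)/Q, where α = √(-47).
[Q(α):Q] = 2

[Q(α):Q] equals the degree of the minimal polynomial of α. Here α^2 = -47 and x^2 + 47 is irreducible (d = -47 is squarefree, ≠ 1, hence not a square), so deg(m_α) = 2. Thus [Q(α):Q] = 2.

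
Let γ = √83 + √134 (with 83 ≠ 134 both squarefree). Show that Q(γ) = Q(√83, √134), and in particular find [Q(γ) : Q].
[Q(γ) : Q] = 4 (equivalently, Q(γ) = Q(√83, √134))

Obviously Q(γ) ⊆ Q(√83, √134), and [Q(√83, √134):Q] = 4 (since 83, 134 are distinct squarefree integers > 1 with 11122 not a perfect square). To show equality we compute the minimal polynomial of γ. From γ = √83 + √134: γ^2 = 83 + 2√(11122) + 134 = 217 + 2√(11122), so γ^2 - 217 = 2√(11122); squaring, (γ^2 - 217)^2 = 4·11122, i.e. γ^4 - 434γ^2 + 47089 - 44488 = 0, i.e. γ^4 - 434γ^2 + 2601 = 0. So γ is a root of x^4 - 434x^2 + 2601. This polynomial is irreducible over Q: it has no rational root (each ±√83 ± √134 is irrational), and any factorization into two quadratics over Q would force √(11122) ∈ Q (pairing opposite roots) or √83, √134 ∈ Q (other pairings), all impossible. Hence [Q(γ):Q] = 4 = [Q(√83, √134):Q], so Q(γ) = Q(√83, √134).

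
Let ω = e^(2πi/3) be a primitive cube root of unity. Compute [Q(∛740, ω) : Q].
[Q(∛740, ω) : Q] = 6

[Q(∛740):Q] = 3 (min poly x^3 - 740, irreducible since 740 is not a perfect cube). [Q(ω):Q] = 2 (min poly x^2 + x + 1). Since Q(∛740) ⊂ R and ω ∉ R, we have ω ∉ Q(∛740), so x^2 + x + 1 remains irreducible over Q(∛740) and [Q(∛740, ω) : Q(∛740)] = 2. By the tower law, [Q(∛740, ω) : Q] = 3 · 2 = 6. (In fact Q(∛740, ω) is the splitting field of x^3 - 740 over Q.)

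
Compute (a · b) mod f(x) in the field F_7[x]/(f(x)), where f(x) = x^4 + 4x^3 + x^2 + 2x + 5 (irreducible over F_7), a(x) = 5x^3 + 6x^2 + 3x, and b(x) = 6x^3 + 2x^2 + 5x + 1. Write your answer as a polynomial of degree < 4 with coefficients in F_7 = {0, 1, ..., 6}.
a · b ≡ 3x^3 + 6x^2 + 4x + 5 (mod f(x))

Multiply in F_7[x]: a(x)·b(x) = (5x^3 + 6x^2 + 3x)·(6x^3 + 2x^2 + 5x + 1) = 2x^6 + 4x^5 + 6x^4 + 6x^3 + 3x. This has degree ≥ 4, so divide by f(x) over F_7: 2x^6 + 4x^5 + 6x^4 + 6x^3 + 3x = (2x^2 + 3x + 6)·(x^4 + 4x^3 + x^2 + 2x + 5) + (3x^3 + 6x^2 + 4x + 5). Hence a·b ≡ 3x^3 + 6x^2 + 4x + 5 (mod f). (F_7[x]/(f) is a field with 7^4 = 2401 elements since f is irreducible of degree 4.)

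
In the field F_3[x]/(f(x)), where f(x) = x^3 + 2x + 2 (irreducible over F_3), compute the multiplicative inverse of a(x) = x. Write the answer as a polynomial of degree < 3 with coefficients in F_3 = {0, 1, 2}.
a(x)^(-1) ≡ x^2 + 2 (mod f(x))

Since f is irreducible over F_3, F_3[x]/(f) is a field and a(x) ≠ 0 has an inverse. Apply the extended Euclidean algorithm to f(x) and a(x) in F_3[x]: f(x) = (x^2 + 2)·a(x) + (2). The last nonzero remainder is the constant 2 = gcd(f, a) in F_3. Back-substituting through the division chain expresses 2 = s(x)·a(x) + t(x)·f(x) with s(x) ≡ 2x^2 + 1 (mod f), so (2x^2 + 1)·a(x) ≡ 2 (mod f). Multiplying by 2^(-1) ≡ 2 in F_3 gives a(x)^(-1) ≡ 2·(2x^2 + 1) ≡ x^2 + 2 (mod f). Check: (x)·(x^2 + 2) = x^3 + 2x ≡ 1 (mod x^3 + 2x + 2).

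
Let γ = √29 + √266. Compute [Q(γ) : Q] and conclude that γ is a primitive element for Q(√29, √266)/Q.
[Q(γ) : Q] = 4 (equivalently, Q(γ) = Q(√29, √266))

Obviously Q(γ) ⊆ Q(√29, √266), and [Q(√29, √266):Q] = 4 (since 29, 266 are distinct squarefree integers > 1 with 7714 not a perfect square). To show equality we compute the minimal polynomial of γ. From γ = √29 + √266: γ^2 = 29 + 2√(7714) + 266 = 295 + 2√(7714), so γ^2 - 295 = 2√(7714); squaring, (γ^2 - 295)^2 = 4·7714, i.e. γ^4 - 590γ^2 + 87025 - 30856 = 0, i.e. γ^4 - 590γ^2 + 56169 = 0. So γ is a root of x^4 - 590x^2 + 56169. This polynomial is irreducible over Q: it has no rational root (each ±√29 ± √266 is irrational), and any factorization into two quadratics over Q would force √(7714) ∈ Q (pairing opposite roots) or √29, √266 ∈ Q (other pairings), all impossible. Hence [Q(γ):Q] = 4 = [Q(√29, √266):Q], so Q(γ) = Q(√29, √266).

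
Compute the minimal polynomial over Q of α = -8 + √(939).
m_α(x) = x^2 + 16x - 875

From α + 8 = √(939), squaring gives (α + 8)^2 = 939, i.e. α^2 + 16α + 64 = 939, so α^2 + 16α - 875 = 0. The discriminant of x^2 + 16x - 875 is (16)^2 - 4·(-875) = 256 + 3500 = 3756, and 4·(939) is not a perfect square in Q since 939 is squarefree and ≠ 1. Hence x^2 + 16x - 875 is irreducible over Q and is the minimal polynomial of α.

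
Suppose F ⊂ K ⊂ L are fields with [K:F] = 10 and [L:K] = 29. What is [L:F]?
[L:F] = 290

The tower law says that for any tower of field extensions F ⊂ K ⊂ L with finite degrees, [L:F] = [L:K] · [K:F]. Here this gives [L:F] = 29 · 10 = 290.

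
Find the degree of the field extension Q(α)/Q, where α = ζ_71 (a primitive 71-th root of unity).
[Q(α):Q] = 70

The minimal polynomial of ζ_71 over Q is the 71-th cyclotomic polynomial Φ_71(x), which is irreducible over Q and has degree φ(71) = 70. Hence [Q(α):Q] = φ(71) = 70.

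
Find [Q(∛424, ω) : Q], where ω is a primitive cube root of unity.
[Q(∛424, ω) : Q] = 6

[Q(∛424):Q] = 3 (min poly x^3 - 424, irreducible since 424 is not a perfect cube). [Q(ω):Q] = 2 (min poly x^2 + x + 1). Since Q(∛424) ⊂ R and ω ∉ R, we have ω ∉ Q(∛424), so x^2 + x + 1 remains irreducible over Q(∛424) and [Q(∛424, ω) : Q(∛424)] = 2. By the tower law, [Q(∛424, ω) : Q] = 3 · 2 = 6. (In fact Q(∛424, ω) is the splitting field of x^3 - 424 over Q.)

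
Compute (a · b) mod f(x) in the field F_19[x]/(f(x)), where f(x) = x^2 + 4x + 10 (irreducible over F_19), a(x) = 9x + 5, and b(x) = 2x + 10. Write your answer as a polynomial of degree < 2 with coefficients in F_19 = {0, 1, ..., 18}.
a · b ≡ 9x + 3 (mod f(x))

Multiply in F_19[x]: a(x)·b(x) = (9x + 5)·(2x + 10) = 18x^2 + 5x + 12. This has degree ≥ 2, so divide by f(x) over F_19: 18x^2 + 5x + 12 = (18)·(x^2 + 4x + 10) + (9x + 3). Hence a·b ≡ 9x + 3 (mod f). (F_19[x]/(f) is a field with 19^2 = 361 elements since f is irreducible of degree 2.)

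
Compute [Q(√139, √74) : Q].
[Q(√139, √74) : Q] = 4

[Q(√139):Q] = 2 (min poly x^2 - 139, irreducible since 139 is squarefree > 1). For the top step, suppose √74 ∈ Q(√139), say √74 = c + d√139 with c, d ∈ Q. Squaring: 74 = c^2 + 139d^2 + 2cd√139. Since √139 ∉ Q this forces 2cd = 0. If d = 0 then √74 = c ∈ Q, contradicting 74 squarefree > 1. If c = 0 then 74 = 139d^2, so 139·74 = (139d)^2 is a perfect square in Q — but 139·74 = 10286 is not a perfect square (since 139 and 74 are distinct squarefree integers). Contradiction. Hence √74 ∉ Q(√139), so x^2 - 74 stays irreducible over Q(√139) and [Q(√139, √74) : Q(√139)] = 2. By the tower law, [Q(√139, √74) : Q] = 2 · 2 = 4.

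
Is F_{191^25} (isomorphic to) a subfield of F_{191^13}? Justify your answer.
No: F_{191^25} is not a subfield of F_{191^13}

F_{p^m} embeds in F_{p^n} iff m | n. Here 25 ∤ 13 (since 13 = 0·25 + 13 with remainder 13 ≠ 0), so F_{191^25} is not a subfield of F_{191^13}. Equivalently: if it were, the tower law would give 25 = [F_{191^25}:F_191] dividing [F_{191^13}:F_191] = 13, contradiction.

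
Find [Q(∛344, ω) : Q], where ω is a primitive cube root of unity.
[Q(∛344, ω) : Q] = 6

[Q(∛344):Q] = 3 (min poly x^3 - 344, irreducible since 344 is not a perfect cube). [Q(ω):Q] = 2 (min poly x^2 + x + 1). Since Q(∛344) ⊂ R and ω ∉ R, we have ω ∉ Q(∛344), so x^2 + x + 1 remains irreducible over Q(∛344) and [Q(∛344, ω) : Q(∛344)] = 2. By the tower law, [Q(∛344, ω) : Q] = 3 · 2 = 6. (In fact Q(∛344, ω) is the splitting field of x^3 - 344 over Q.)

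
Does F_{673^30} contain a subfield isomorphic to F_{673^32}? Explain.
No: F_{673^32} is not a subfield of F_{673^30}

F_{p^m} embeds in F_{p^n} iff m | n. Here 32 ∤ 30 (since 30 = 0·32 + 30 with remainder 30 ≠ 0), so F_{673^32} is not a subfield of F_{673^30}. Equivalently: if it were, the tower law would give 32 = [F_{673^32}:F_673] dividing [F_{673^30}:F_673] = 30, contradiction.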